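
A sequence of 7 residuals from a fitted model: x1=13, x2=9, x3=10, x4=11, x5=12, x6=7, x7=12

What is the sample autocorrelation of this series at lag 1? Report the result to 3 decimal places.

-0.496

Mean x̄ = (13 + 9 + 10 + 11 + 12 + 7 + 12)/7 = 10.5714
Deviations from mean: 2.4286, -1.5714, -0.5714, 0.4286, 1.4286, -3.5714, 1.4286
Numerator Σ_{t=1}^{6}(x_t−x̄)(x_{t+1}−x̄) = -12.7551
Denominator Σ(x_t−x̄)² = 25.7143
r_1 = -12.7551 / 25.7143 = -0.496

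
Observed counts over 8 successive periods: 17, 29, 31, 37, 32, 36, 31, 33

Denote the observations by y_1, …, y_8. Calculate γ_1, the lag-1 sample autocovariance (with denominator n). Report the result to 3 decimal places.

5.180

Mean ȳ = (17 + 29 + 31 + 37 + 32 + 36 + 31 + 33)/8 = 30.7500
Σ_{t=1}^{7}(y_t−ȳ)(y_{t+1}−ȳ) = 41.4375
γ_1 = 41.4375 / 8 = 5.180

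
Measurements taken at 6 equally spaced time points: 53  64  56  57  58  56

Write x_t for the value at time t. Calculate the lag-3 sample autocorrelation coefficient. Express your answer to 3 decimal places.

0.114

Mean x̄ = (53 + 64 + 56 + 57 + 58 + 56)/6 = 57.3333
Deviations from mean: -4.3333, 6.6667, -1.3333, -0.3333, 0.6667, -1.3333
Σ(x_t−x̄)(x_{t+3}−x̄) = (1.4444) + (4.4444) + (1.7778) = 7.6667
Denominator Σ(x_t−x̄)² = 67.3333
r_3 = 7.6667 / 67.3333 = 0.114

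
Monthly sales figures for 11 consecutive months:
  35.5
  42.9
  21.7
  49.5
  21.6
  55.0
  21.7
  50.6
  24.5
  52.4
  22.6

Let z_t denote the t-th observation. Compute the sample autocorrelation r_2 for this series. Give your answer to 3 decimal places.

0.802

Mean z̄ = (35.5 + 42.9 + 21.7 + 49.5 + 21.6 + 55.0 + 21.7 + 50.6 + 24.5 + 52.4 + 22.6)/11 = 36.1818
Numerator Σ_{t=1}^{9}(z_t−z̄)(z_{t+2}−z̄) = 1605.3093
Denominator Σ(z_t−z̄)² = 2001.0164
r_2 = 1605.3093 / 2001.0164 = 0.802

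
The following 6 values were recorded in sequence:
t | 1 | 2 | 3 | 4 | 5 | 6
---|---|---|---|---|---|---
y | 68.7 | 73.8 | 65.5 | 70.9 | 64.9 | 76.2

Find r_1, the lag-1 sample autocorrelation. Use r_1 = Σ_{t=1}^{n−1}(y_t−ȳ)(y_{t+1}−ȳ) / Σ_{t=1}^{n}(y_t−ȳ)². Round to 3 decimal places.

-0.613

Mean ȳ = (68.7 + 73.8 + 65.5 + 70.9 + 64.9 + 76.2)/6 = 70.0000
Deviations from mean: -1.3000, 3.8000, -4.5000, 0.9000, -5.1000, 6.2000
Σ(y_t−ȳ)(y_{t+1}−ȳ) = (-4.9400) + (-17.1000) + (-4.0500) + (-4.5900) + (-31.6200) = -62.3000
Denominator Σ(y_t−ȳ)² = 101.6400
r_1 = -62.3000 / 101.6400 = -0.613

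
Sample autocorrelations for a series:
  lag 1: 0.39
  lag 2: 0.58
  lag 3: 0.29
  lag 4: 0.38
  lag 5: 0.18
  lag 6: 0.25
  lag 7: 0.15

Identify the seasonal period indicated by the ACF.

The largest autocorrelation is r_2 = 0.58; the remaining lags stay at or below 0.39.
The dominant spike at lag 2 indicates a seasonal period of 2.

2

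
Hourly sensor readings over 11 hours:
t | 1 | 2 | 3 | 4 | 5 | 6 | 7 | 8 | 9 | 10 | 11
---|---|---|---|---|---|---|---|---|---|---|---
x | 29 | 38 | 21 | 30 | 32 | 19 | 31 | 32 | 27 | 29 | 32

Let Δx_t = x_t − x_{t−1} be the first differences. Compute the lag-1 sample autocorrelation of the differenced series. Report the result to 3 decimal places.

-0.576

First differences Δx: 9, -17, 9, 2, -13, 12, 1, -5, 2, 3
Mean of differences = 0.3000
Numerator Σ(Δx_t−Δx̄)(Δx_{t+1}−Δx̄) = -464.3900
Denominator Σ(Δx_t−Δx̄)² = 806.1000
r_1(Δx) = -464.3900 / 806.1000 = -0.576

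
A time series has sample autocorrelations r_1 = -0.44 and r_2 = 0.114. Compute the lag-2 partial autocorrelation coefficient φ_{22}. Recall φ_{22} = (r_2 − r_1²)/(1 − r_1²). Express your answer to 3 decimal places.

φ_{22} = (r_2 − r_1²) / (1 − r_1²)
r_1² = (-0.44)² = 0.1936
Numerator = 0.114 − 0.1936 = -0.0796; denominator = 1 − 0.1936 = 0.8064
φ_{22} = -0.0796 / 0.8064 = -0.099

-0.099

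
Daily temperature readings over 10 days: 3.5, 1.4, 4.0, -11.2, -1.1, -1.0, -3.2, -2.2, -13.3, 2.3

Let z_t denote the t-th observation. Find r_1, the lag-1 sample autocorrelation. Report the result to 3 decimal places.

Mean z̄ = (3.5 + 1.4 + 4.0 − 11.2 − 1.1 − 1.0 − 3.2 − 2.2 − 13.3 + 2.3)/10 = -2.0800
Numerator Σ_{t=1}^{9}(z_t−z̄)(z_{t+1}−z̄) = -71.6244
Denominator Σ(z_t−z̄)² = 311.8560
r_1 = -71.6244 / 311.8560 = -0.230

-0.230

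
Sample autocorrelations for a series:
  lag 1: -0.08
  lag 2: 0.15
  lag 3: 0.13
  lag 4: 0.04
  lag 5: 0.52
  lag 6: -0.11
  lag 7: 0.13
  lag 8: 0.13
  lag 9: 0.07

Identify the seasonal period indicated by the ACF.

5

The largest autocorrelation is r_5 = 0.52; the remaining lags stay at or below 0.15.
The dominant spike at lag 5 indicates a seasonal period of 5.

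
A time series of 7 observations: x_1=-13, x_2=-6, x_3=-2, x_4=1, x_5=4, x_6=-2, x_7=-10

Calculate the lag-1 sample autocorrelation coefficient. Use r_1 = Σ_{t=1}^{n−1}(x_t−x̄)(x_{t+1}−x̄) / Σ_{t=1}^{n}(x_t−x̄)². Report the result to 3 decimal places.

0.312

Mean x̄ = (-13 − 6 − 2 + 1 + 4 − 2 − 10)/7 = -4.0000
Deviations from mean: -9.0000, -2.0000, 2.0000, 5.0000, 8.0000, 2.0000, -6.0000
Σ(x_t−x̄)(x_{t+1}−x̄) = (18.0000) + (-4.0000) + (10.0000) + (40.0000) + (16.0000) + (-12.0000) = 68.0000
Denominator Σ(x_t−x̄)² = 218.0000
r_1 = 68.0000 / 218.0000 = 0.312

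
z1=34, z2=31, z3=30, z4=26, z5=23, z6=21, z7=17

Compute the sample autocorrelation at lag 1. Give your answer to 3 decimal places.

Mean z̄ = (34 + 31 + 30 + 26 + 23 + 21 + 17)/7 = 26.0000
Σ(z_t−z̄)(z_{t+1}−z̄) = (40.0000) + (20.0000) + (0.0000) + (0.0000) + (15.0000) + (45.0000) = 120.0000
Denominator Σ(z_t−z̄)² = 220.0000
r_1 = 120.0000 / 220.0000 = 0.545

0.545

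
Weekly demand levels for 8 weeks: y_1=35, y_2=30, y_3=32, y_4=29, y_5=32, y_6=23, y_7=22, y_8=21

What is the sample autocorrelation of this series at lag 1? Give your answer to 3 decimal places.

0.418

Mean ȳ = (35 + 30 + 32 + 29 + 32 + 23 + 22 + 21)/8 = 28.0000
Deviations from mean: 7.0000, 2.0000, 4.0000, 1.0000, 4.0000, -5.0000, -6.0000, -7.0000
Numerator Σ_{t=1}^{7}(y_t−ȳ)(y_{t+1}−ȳ) = 82.0000
Denominator Σ(y_t−ȳ)² = 196.0000
r_1 = 82.0000 / 196.0000 = 0.418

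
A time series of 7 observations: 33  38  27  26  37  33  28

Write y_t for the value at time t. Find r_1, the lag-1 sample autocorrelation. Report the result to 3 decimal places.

Mean ȳ = (33 + 38 + 27 + 26 + 37 + 33 + 28)/7 = 31.7143
Deviations from mean: 1.2857, 6.2857, -4.7143, -5.7143, 5.2857, 1.2857, -3.7143
Σ(y_t−ȳ)(y_{t+1}−ȳ) = (8.0816) + (-29.6327) + (26.9388) + (-30.2041) + (6.7959) + (-4.7755) = -22.7959
Denominator Σ(y_t−ȳ)² = 139.4286
r_1 = -22.7959 / 139.4286 = -0.163

-0.163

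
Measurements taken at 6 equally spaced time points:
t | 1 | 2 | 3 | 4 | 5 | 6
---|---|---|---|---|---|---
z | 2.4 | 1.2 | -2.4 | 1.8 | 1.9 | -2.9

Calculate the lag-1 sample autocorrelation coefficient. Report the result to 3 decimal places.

-0.267

Mean z̄ = (2.4 + 1.2 − 2.4 + 1.8 + 1.9 − 2.9)/6 = 0.3333
Deviations from mean: 2.0667, 0.8667, -2.7333, 1.4667, 1.5667, -3.2333
Σ(z_t−z̄)(z_{t+1}−z̄) = (1.7911) + (-2.3689) + (-4.0089) + (2.2978) + (-5.0656) = -7.3544
Denominator Σ(z_t−z̄)² = 27.5533
r_1 = -7.3544 / 27.5533 = -0.267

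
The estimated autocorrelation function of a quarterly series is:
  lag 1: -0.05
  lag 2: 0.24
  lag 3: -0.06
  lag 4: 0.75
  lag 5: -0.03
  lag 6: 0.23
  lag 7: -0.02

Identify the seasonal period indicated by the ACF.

The largest autocorrelation is r_4 = 0.75; the remaining lags stay at or below 0.24.
The dominant spike at lag 4 indicates a seasonal period of 4.

4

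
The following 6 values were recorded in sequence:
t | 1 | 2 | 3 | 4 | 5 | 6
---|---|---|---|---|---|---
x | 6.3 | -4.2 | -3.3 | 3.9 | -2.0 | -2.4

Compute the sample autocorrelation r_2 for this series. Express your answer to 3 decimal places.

Mean x̄ = (6.3 − 4.2 − 3.3 + 3.9 − 2.0 − 2.4)/6 = -0.2833
Deviations from mean: 6.5833, -3.9167, -3.0167, 4.1833, -1.7167, -2.1167
Numerator Σ_{t=1}^{4}(x_t−x̄)(x_{t+2}−x̄) = -39.9206
Denominator Σ(x_t−x̄)² = 92.7083
r_2 = -39.9206 / 92.7083 = -0.431

-0.431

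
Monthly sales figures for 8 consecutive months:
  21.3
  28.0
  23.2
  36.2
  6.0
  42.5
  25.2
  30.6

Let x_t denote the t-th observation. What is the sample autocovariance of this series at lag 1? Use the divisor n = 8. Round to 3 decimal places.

Mean x̄ = (21.3 + 28.0 + 23.2 + 36.2 + 6.0 + 42.5 + 25.2 + 30.6)/8 = 26.6250
Σ_{t=1}^{7}(x_t−x̄)(x_{t+1}−x̄) = -598.0181
γ_1 = -598.0181 / 8 = -74.752

-74.752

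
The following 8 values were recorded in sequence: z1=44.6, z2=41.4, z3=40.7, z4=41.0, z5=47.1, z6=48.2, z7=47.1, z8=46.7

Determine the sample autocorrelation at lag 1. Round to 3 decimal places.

0.597

Mean z̄ = (44.6 + 41.4 + 40.7 + 41.0 + 47.1 + 48.2 + 47.1 + 46.7)/8 = 44.6000
Σ(z_t−z̄)(z_{t+1}−z̄) = (0.0000) + (12.4800) + (14.0400) + (-9.0000) + (9.0000) + (9.0000) + (5.2500) = 40.7700
Denominator Σ(z_t−z̄)² = 68.2800
r_1 = 40.7700 / 68.2800 = 0.597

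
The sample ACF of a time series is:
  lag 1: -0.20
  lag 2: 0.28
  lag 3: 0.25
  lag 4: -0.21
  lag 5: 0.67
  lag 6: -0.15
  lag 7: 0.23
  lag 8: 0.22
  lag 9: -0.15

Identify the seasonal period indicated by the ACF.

5

The largest autocorrelation is r_5 = 0.67; the remaining lags stay at or below 0.28.
The dominant spike at lag 5 indicates a seasonal period of 5.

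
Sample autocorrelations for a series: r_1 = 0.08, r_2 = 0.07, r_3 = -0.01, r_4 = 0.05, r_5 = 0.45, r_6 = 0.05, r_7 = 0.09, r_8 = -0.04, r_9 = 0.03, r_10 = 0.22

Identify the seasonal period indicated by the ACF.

The largest autocorrelation is r_5 = 0.45, with a weaker echo at lag 10 (0.22); the remaining lags stay at or below 0.09.
The dominant spike at lag 5 indicates a seasonal period of 5.

5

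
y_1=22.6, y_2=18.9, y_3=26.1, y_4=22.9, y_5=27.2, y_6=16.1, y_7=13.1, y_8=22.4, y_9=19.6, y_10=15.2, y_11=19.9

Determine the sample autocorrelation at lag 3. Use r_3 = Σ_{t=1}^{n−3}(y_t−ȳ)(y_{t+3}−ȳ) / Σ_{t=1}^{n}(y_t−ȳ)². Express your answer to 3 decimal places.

0.033

Mean ȳ = (22.6 + 18.9 + 26.1 + 22.9 + 27.2 + 16.1 + 13.1 + 22.4 + 19.6 + 15.2 + 19.9)/11 = 20.3636
Numerator Σ_{t=1}^{8}(y_t−ȳ)(y_{t+3}−ȳ) = 6.5251
Denominator Σ(y_t−ȳ)² = 195.7655
r_3 = 6.5251 / 195.7655 = 0.033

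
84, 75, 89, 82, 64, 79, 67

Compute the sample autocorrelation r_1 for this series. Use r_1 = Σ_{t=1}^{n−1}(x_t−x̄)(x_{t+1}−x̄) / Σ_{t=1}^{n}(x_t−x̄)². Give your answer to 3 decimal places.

Mean x̄ = (84 + 75 + 89 + 82 + 64 + 79 + 67)/7 = 77.1429
Deviations from mean: 6.8571, -2.1429, 11.8571, 4.8571, -13.1429, 1.8571, -10.1429
Σ(x_t−x̄)(x_{t+1}−x̄) = (-14.6939) + (-25.4082) + (57.5918) + (-63.8367) + (-24.4082) + (-18.8367) = -89.5918
Denominator Σ(x_t−x̄)² = 494.8571
r_1 = -89.5918 / 494.8571 = -0.181

-0.181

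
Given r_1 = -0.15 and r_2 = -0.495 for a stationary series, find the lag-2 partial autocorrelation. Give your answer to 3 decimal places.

-0.529

φ_{22} = (r_2 − r_1²) / (1 − r_1²)
r_1² = (-0.15)² = 0.0225
Numerator = -0.495 − 0.0225 = -0.5175; denominator = 1 − 0.0225 = 0.9775
φ_{22} = -0.5175 / 0.9775 = -0.529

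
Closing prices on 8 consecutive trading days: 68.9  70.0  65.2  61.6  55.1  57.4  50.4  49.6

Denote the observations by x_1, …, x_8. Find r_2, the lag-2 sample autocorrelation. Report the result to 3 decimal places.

Mean x̄ = (68.9 + 70.0 + 65.2 + 61.6 + 55.1 + 57.4 + 50.4 + 49.6)/8 = 59.7750
Deviations from mean: 9.1250, 10.2250, 5.4250, 1.8250, -4.6750, -2.3750, -9.3750, -10.1750
Σ(x_t−x̄)(x_{t+2}−x̄) = (49.5031) + (18.6606) + (-25.3619) + (-4.3344) + (43.8281) + (24.1656) = 106.4613
Denominator Σ(x_t−x̄)² = 439.4950
r_2 = 106.4613 / 439.4950 = 0.242

0.242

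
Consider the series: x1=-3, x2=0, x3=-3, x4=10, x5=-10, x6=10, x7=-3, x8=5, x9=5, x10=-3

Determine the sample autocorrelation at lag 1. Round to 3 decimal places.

Mean x̄ = (-3 + 0 − 3 + 10 − 10 + 10 − 3 + 5 + 5 − 3)/10 = 0.8000
Numerator Σ_{t=1}^{9}(x_t−x̄)(x_{t+1}−x̄) = -276.8400
Denominator Σ(x_t−x̄)² = 379.6000
r_1 = -276.8400 / 379.6000 = -0.729

-0.729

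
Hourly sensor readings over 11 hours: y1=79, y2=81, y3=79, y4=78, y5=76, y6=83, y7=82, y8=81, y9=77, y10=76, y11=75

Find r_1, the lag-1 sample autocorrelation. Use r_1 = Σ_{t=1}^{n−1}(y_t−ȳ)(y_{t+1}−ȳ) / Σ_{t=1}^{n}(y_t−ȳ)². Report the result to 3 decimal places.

0.326

Mean ȳ = (79 + 81 + 79 + 78 + 76 + 83 + 82 + 81 + 77 + 76 + 75)/11 = 78.8182
Numerator Σ_{t=1}^{10}(y_t−ȳ)(y_{t+1}−ȳ) = 23.3306
Denominator Σ(y_t−ȳ)² = 71.6364
r_1 = 23.3306 / 71.6364 = 0.326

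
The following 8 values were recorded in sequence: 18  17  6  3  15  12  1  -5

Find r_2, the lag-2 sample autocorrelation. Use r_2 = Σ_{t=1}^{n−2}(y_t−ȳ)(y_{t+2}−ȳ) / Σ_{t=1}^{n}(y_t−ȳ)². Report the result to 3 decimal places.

-0.410

Mean ȳ = (18 + 17 + 6 + 3 + 15 + 12 + 1 − 5)/8 = 8.3750
Deviations from mean: 9.6250, 8.6250, -2.3750, -5.3750, 6.6250, 3.6250, -7.3750, -13.3750
Numerator Σ_{t=1}^{6}(y_t−ȳ)(y_{t+2}−ȳ) = -201.7813
Denominator Σ(y_t−ȳ)² = 491.8750
r_2 = -201.7813 / 491.8750 = -0.410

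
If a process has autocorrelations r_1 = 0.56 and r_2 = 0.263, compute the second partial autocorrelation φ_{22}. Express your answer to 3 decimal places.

φ_{22} = (r_2 − r_1²) / (1 − r_1²)
r_1² = (0.56)² = 0.3136
Numerator = 0.263 − 0.3136 = -0.0506; denominator = 1 − 0.3136 = 0.6864
φ_{22} = -0.0506 / 0.6864 = -0.074

-0.074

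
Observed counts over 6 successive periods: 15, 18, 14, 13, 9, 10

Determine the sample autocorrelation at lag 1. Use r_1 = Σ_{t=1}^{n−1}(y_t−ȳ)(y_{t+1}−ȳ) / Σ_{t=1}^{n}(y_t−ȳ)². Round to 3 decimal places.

0.486

Mean ȳ = (15 + 18 + 14 + 13 + 9 + 10)/6 = 13.1667
Deviations from mean: 1.8333, 4.8333, 0.8333, -0.1667, -4.1667, -3.1667
Σ(y_t−ȳ)(y_{t+1}−ȳ) = (8.8611) + (4.0278) + (-0.1389) + (0.6944) + (13.1944) = 26.6389
Denominator Σ(y_t−ȳ)² = 54.8333
r_1 = 26.6389 / 54.8333 = 0.486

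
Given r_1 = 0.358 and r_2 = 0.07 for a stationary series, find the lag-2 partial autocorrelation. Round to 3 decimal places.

φ_{22} = (r_2 − r_1²) / (1 − r_1²)
r_1² = (0.358)² = 0.128164
Numerator = 0.07 − 0.1282 = -0.0582; denominator = 1 − 0.1282 = 0.8718
φ_{22} = -0.0582 / 0.8718 = -0.067

-0.067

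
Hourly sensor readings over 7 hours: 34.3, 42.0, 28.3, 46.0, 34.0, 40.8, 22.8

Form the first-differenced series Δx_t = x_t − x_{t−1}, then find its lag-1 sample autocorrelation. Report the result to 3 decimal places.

First differences Δx: 7.7, -13.7, 17.7, -12.0, 6.8, -18.0
Mean of differences = -1.9167
Numerator Σ(Δx_t−Δx̄)(Δx_{t+1}−Δx̄) = -770.3536
Denominator Σ(Δx_t−Δx̄)² = 1052.4683
r_1(Δx) = -770.3536 / 1052.4683 = -0.732

-0.732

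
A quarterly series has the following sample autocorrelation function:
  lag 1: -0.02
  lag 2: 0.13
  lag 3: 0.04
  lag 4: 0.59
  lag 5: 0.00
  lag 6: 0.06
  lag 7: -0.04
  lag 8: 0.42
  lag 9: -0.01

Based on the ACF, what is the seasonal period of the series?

The largest autocorrelation is r_4 = 0.59, with a weaker echo at lag 8 (0.42); the remaining lags stay at or below 0.13.
The dominant spike at lag 4 indicates a seasonal period of 4.

4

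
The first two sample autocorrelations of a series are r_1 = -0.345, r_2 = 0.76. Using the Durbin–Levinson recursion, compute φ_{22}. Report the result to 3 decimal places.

φ_{22} = (r_2 − r_1²) / (1 − r_1²)
r_1² = (-0.345)² = 0.119025
Numerator = 0.76 − 0.1190 = 0.6410; denominator = 1 − 0.1190 = 0.8810
φ_{22} = 0.6410 / 0.8810 = 0.728

0.728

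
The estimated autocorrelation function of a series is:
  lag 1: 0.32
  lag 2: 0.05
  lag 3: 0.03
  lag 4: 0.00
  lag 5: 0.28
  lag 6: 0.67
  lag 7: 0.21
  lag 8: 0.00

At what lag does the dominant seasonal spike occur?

The largest autocorrelation is r_6 = 0.67; the remaining lags stay at or below 0.32. The elevated value at lag 1 (0.32), dropping to 0.05 at lag 2, reflects decaying short-term dependence rather than seasonality.
The dominant spike at lag 6 indicates a seasonal period of 6.

6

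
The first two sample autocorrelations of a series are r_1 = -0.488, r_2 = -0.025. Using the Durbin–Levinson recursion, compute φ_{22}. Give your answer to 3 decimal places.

φ_{22} = (r_2 − r_1²) / (1 − r_1²)
r_1² = (-0.488)² = 0.238144
Numerator = -0.025 − 0.2381 = -0.2631; denominator = 1 − 0.2381 = 0.7619
φ_{22} = -0.2631 / 0.7619 = -0.345

-0.345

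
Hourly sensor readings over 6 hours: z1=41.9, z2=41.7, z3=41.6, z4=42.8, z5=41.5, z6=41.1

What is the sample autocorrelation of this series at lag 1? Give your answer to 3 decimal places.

-0.164

Mean z̄ = (41.9 + 41.7 + 41.6 + 42.8 + 41.5 + 41.1)/6 = 41.7667
Σ(z_t−z̄)(z_{t+1}−z̄) = (-0.0089) + (0.0111) + (-0.1722) + (-0.2756) + (0.1778) = -0.2678
Denominator Σ(z_t−z̄)² = 1.6333
r_1 = -0.2678 / 1.6333 = -0.164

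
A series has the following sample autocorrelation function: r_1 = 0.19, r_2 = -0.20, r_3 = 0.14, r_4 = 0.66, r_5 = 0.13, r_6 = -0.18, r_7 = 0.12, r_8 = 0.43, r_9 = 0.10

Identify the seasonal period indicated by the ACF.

The largest autocorrelation is r_4 = 0.66, with a weaker echo at lag 8 (0.43); the remaining lags stay at or below 0.19.
The dominant spike at lag 4 indicates a seasonal period of 4.

4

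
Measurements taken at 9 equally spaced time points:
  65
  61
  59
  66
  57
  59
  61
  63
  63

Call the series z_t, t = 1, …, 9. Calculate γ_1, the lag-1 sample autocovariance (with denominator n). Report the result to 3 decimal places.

-1.973

Mean z̄ = (65 + 61 + 59 + 66 + 57 + 59 + 61 + 63 + 63)/9 = 61.5556
Σ_{t=1}^{8}(z_t−z̄)(z_{t+1}−z̄) = -17.7531
γ_1 = -17.7531 / 9 = -1.973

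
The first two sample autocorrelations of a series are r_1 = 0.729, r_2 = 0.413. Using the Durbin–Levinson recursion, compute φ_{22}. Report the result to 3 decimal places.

-0.253

φ_{22} = (r_2 − r_1²) / (1 − r_1²)
r_1² = (0.729)² = 0.531441
Numerator = 0.413 − 0.5314 = -0.1184; denominator = 1 − 0.5314 = 0.4686
φ_{22} = -0.1184 / 0.4686 = -0.253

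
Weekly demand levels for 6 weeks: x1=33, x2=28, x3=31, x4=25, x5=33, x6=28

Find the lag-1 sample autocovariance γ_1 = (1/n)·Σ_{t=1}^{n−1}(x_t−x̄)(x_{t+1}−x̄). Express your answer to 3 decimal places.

-5.852

Mean x̄ = (33 + 28 + 31 + 25 + 33 + 28)/6 = 29.6667
Σ_{t=1}^{5}(x_t−x̄)(x_{t+1}−x̄) = -35.1111
γ_1 = -35.1111 / 6 = -5.852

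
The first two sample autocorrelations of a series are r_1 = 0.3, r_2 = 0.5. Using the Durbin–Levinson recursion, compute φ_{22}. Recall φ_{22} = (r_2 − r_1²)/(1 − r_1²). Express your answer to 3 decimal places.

0.451

φ_{22} = (r_2 − r_1²) / (1 − r_1²)
r_1² = (0.3)² = 0.09
Numerator = 0.5 − 0.0900 = 0.4100; denominator = 1 − 0.0900 = 0.9100
φ_{22} = 0.4100 / 0.9100 = 0.451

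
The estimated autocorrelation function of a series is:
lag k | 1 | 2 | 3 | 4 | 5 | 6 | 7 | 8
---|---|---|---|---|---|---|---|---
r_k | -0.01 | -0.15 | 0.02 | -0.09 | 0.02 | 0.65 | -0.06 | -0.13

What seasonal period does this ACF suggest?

The largest autocorrelation is r_6 = 0.65; the remaining lags stay at or below 0.02.
The dominant spike at lag 6 indicates a seasonal period of 6.

6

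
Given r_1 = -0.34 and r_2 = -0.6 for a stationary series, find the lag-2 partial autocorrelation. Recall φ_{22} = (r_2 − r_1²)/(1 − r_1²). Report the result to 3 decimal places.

φ_{22} = (r_2 − r_1²) / (1 − r_1²)
r_1² = (-0.34)² = 0.1156
Numerator = -0.6 − 0.1156 = -0.7156; denominator = 1 − 0.1156 = 0.8844
φ_{22} = -0.7156 / 0.8844 = -0.809

-0.809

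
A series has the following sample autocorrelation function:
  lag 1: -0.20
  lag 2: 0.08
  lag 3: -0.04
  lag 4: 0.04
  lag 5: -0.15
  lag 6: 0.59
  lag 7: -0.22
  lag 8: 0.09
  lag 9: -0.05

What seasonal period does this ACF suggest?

6

The largest autocorrelation is r_6 = 0.59; the remaining lags stay at or below 0.09.
The dominant spike at lag 6 indicates a seasonal period of 6.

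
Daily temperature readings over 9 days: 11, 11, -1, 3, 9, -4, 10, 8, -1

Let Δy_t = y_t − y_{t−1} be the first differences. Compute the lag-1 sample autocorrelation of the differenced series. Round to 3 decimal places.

-0.479

First differences Δy: 0, -12, 4, 6, -13, 14, -2, -9
Mean of differences = -1.5000
Numerator Σ(Δy_t−Δȳ)(Δy_{t+1}−Δȳ) = -300.7500
Denominator Σ(Δy_t−Δȳ)² = 628.0000
r_1(Δy) = -300.7500 / 628.0000 = -0.479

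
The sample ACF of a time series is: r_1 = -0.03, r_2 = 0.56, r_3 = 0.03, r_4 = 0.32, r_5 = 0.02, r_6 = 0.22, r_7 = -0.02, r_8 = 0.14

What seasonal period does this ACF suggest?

The largest autocorrelation is r_2 = 0.56, with weaker echoes at lags 4 (0.32) and 6 (0.22); the remaining lags stay at or below 0.14.
The dominant spike at lag 2 indicates a seasonal period of 2.

2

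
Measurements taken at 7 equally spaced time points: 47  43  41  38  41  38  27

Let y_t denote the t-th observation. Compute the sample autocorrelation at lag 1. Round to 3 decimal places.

0.189

Mean ȳ = (47 + 43 + 41 + 38 + 41 + 38 + 27)/7 = 39.2857
Deviations from mean: 7.7143, 3.7143, 1.7143, -1.2857, 1.7143, -1.2857, -12.2857
Numerator Σ_{t=1}^{6}(y_t−ȳ)(y_{t+1}−ȳ) = 44.2041
Denominator Σ(y_t−ȳ)² = 233.4286
r_1 = 44.2041 / 233.4286 = 0.189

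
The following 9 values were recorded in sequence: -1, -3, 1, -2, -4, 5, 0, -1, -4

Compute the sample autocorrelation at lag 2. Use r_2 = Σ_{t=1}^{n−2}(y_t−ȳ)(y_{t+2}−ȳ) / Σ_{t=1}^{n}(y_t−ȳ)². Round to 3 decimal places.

-0.250

Mean ȳ = (-1 − 3 + 1 − 2 − 4 + 5 + 0 − 1 − 4)/9 = -1.0000
Numerator Σ_{t=1}^{7}(y_t−ȳ)(y_{t+2}−ȳ) = -16.0000
Denominator Σ(y_t−ȳ)² = 64.0000
r_2 = -16.0000 / 64.0000 = -0.250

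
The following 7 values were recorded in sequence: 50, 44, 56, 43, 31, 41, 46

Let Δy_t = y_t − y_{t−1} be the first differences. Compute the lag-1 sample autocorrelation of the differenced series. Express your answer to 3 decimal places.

-0.235

First differences Δy: -6, 12, -13, -12, 10, 5
Mean of differences = -0.6667
Numerator Σ(Δy_t−Δȳ)(Δy_{t+1}−Δȳ) = -144.4444
Denominator Σ(Δy_t−Δȳ)² = 615.3333
r_1(Δy) = -144.4444 / 615.3333 = -0.235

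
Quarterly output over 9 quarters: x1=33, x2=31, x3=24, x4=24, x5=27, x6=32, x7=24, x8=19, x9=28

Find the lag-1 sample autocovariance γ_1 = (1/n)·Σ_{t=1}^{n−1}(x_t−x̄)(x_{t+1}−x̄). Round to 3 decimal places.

2.344

Mean x̄ = (33 + 31 + 24 + 24 + 27 + 32 + 24 + 19 + 28)/9 = 26.8889
Σ_{t=1}^{8}(x_t−x̄)(x_{t+1}−x̄) = 21.0988
γ_1 = 21.0988 / 9 = 2.344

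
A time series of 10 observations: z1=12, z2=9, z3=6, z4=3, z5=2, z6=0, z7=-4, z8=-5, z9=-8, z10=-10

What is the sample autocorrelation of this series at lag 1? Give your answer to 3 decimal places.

Mean z̄ = (12 + 9 + 6 + 3 + 2 + 0 − 4 − 5 − 8 − 10)/10 = 0.5000
Numerator Σ_{t=1}^{9}(z_t−z̄)(z_{t+1}−z̄) = 324.2500
Denominator Σ(z_t−z̄)² = 476.5000
r_1 = 324.2500 / 476.5000 = 0.680

0.680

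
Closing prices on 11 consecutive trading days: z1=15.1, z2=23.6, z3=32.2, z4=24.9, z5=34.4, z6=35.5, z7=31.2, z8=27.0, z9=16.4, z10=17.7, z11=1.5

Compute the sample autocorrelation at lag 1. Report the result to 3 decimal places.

0.399

Mean z̄ = (15.1 + 23.6 + 32.2 + 24.9 + 34.4 + 35.5 + 31.2 + 27.0 + 16.4 + 17.7 + 1.5)/11 = 23.5909
Numerator Σ_{t=1}^{10}(z_t−z̄)(z_{t+1}−z̄) = 418.6872
Denominator Σ(z_t−z̄)² = 1050.5291
r_1 = 418.6872 / 1050.5291 = 0.399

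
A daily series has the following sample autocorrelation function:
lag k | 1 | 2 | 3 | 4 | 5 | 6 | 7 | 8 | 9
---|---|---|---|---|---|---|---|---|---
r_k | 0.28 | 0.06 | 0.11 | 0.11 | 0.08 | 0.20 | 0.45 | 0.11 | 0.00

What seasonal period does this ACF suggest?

7

The largest autocorrelation is r_7 = 0.45; the remaining lags stay at or below 0.28. The elevated value at lag 1 (0.28), dropping to 0.06 at lag 2, reflects decaying short-term dependence rather than seasonality.
The dominant spike at lag 7 indicates a seasonal period of 7.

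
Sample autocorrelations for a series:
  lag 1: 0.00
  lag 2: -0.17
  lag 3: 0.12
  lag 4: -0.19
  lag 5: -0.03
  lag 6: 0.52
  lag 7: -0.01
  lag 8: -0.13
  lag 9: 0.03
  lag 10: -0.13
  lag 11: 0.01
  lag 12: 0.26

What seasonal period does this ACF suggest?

6

The largest autocorrelation is r_6 = 0.52, with a weaker echo at lag 12 (0.26); the remaining lags stay at or below 0.12.
The dominant spike at lag 6 indicates a seasonal period of 6.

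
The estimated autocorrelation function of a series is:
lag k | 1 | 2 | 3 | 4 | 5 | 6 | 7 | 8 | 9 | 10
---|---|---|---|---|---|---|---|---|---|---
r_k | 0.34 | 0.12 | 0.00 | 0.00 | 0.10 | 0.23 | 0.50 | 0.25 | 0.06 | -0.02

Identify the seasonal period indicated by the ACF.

The largest autocorrelation is r_7 = 0.50; the remaining lags stay at or below 0.34. The elevated value at lag 1 (0.34), dropping to 0.12 at lag 2, reflects decaying short-term dependence rather than seasonality.
The dominant spike at lag 7 indicates a seasonal period of 7.

7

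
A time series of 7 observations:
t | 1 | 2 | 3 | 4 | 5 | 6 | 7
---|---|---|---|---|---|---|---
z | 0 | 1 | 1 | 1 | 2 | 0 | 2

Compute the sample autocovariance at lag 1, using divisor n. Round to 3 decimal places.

Mean z̄ = (0 + 1 + 1 + 1 + 2 + 0 + 2)/7 = 1.0000
Σ_{t=1}^{6}(z_t−z̄)(z_{t+1}−z̄) = -2.0000
γ_1 = -2.0000 / 7 = -0.286

-0.286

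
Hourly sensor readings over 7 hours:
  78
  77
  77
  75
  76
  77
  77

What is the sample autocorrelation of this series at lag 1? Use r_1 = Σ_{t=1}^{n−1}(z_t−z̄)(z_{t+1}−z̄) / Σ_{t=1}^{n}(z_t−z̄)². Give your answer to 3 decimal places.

Mean z̄ = (78 + 77 + 77 + 75 + 76 + 77 + 77)/7 = 76.7143
Deviations from mean: 1.2857, 0.2857, 0.2857, -1.7143, -0.7143, 0.2857, 0.2857
Numerator Σ_{t=1}^{6}(z_t−z̄)(z_{t+1}−z̄) = 1.0612
Denominator Σ(z_t−z̄)² = 5.4286
r_1 = 1.0612 / 5.4286 = 0.195

0.195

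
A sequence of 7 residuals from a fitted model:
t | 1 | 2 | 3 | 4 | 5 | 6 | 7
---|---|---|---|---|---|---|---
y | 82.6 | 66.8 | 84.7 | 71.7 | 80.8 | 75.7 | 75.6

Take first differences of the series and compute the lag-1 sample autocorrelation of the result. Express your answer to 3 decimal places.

-0.799

First differences Δy: -15.8, 17.9, -13.0, 9.1, -5.1, -0.1
Mean of differences = -1.1667
Numerator Σ(Δy_t−Δȳ)(Δy_{t+1}−Δȳ) = -670.6978
Denominator Σ(Δy_t−Δȳ)² = 839.7133
r_1(Δy) = -670.6978 / 839.7133 = -0.799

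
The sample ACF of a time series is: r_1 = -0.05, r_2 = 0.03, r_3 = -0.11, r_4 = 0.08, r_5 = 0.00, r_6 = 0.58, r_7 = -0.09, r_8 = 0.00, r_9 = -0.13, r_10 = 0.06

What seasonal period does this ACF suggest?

The largest autocorrelation is r_6 = 0.58; the remaining lags stay at or below 0.08.
The dominant spike at lag 6 indicates a seasonal period of 6.

6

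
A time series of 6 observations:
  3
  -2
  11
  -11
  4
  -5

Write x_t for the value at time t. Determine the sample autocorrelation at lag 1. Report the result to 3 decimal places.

-0.720

Mean x̄ = (3 − 2 + 11 − 11 + 4 − 5)/6 = 0.0000
Numerator Σ_{t=1}^{5}(x_t−x̄)(x_{t+1}−x̄) = -213.0000
Denominator Σ(x_t−x̄)² = 296.0000
r_1 = -213.0000 / 296.0000 = -0.720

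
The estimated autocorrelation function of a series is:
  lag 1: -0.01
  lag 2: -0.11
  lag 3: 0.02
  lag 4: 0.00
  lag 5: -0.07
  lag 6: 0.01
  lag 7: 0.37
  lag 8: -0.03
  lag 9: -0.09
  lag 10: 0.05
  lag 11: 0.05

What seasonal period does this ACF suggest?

The largest autocorrelation is r_7 = 0.37; the remaining lags stay at or below 0.05.
The dominant spike at lag 7 indicates a seasonal period of 7.

7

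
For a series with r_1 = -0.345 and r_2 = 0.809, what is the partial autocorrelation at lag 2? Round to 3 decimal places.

φ_{22} = (r_2 − r_1²) / (1 − r_1²)
r_1² = (-0.345)² = 0.119025
Numerator = 0.809 − 0.1190 = 0.6900; denominator = 1 − 0.1190 = 0.8810
φ_{22} = 0.6900 / 0.8810 = 0.783

0.783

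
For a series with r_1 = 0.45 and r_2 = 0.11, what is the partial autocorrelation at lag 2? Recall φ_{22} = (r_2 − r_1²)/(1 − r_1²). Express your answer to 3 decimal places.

-0.116

φ_{22} = (r_2 − r_1²) / (1 − r_1²)
r_1² = (0.45)² = 0.2025
Numerator = 0.11 − 0.2025 = -0.0925; denominator = 1 − 0.2025 = 0.7975
φ_{22} = -0.0925 / 0.7975 = -0.116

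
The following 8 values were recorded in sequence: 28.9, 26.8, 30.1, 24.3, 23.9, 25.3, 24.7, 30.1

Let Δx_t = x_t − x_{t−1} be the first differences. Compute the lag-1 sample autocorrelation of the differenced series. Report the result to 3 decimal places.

-0.349

First differences Δx: -2.1, 3.3, -5.8, -0.4, 1.4, -0.6, 5.4
Mean of differences = 0.1714
Numerator Σ(Δx_t−Δx̄)(Δx_{t+1}−Δx̄) = -28.0594
Denominator Σ(Δx_t−Δx̄)² = 80.3743
r_1(Δx) = -28.0594 / 80.3743 = -0.349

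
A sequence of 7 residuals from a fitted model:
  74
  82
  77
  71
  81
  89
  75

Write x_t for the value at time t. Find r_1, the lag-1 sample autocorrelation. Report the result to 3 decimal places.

-0.175

Mean x̄ = (74 + 82 + 77 + 71 + 81 + 89 + 75)/7 = 78.4286
Numerator Σ_{t=1}^{6}(x_t−x̄)(x_{t+1}−x̄) = -38.4694
Denominator Σ(x_t−x̄)² = 219.7143
r_1 = -38.4694 / 219.7143 = -0.175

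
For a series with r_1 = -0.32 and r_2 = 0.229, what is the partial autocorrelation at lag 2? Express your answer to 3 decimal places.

0.141

φ_{22} = (r_2 − r_1²) / (1 − r_1²)
r_1² = (-0.32)² = 0.1024
Numerator = 0.229 − 0.1024 = 0.1266; denominator = 1 − 0.1024 = 0.8976
φ_{22} = 0.1266 / 0.8976 = 0.141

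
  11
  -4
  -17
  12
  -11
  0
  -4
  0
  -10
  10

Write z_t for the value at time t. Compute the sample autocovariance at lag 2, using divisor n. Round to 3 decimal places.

Mean z̄ = (11 − 4 − 17 + 12 − 11 + 0 − 4 + 0 − 10 + 10)/10 = -1.3000
Σ_{t=1}^{8}(z_t−z̄)(z_{t+2}−z̄) = 6.6200
γ_2 = 6.6200 / 10 = 0.662

0.662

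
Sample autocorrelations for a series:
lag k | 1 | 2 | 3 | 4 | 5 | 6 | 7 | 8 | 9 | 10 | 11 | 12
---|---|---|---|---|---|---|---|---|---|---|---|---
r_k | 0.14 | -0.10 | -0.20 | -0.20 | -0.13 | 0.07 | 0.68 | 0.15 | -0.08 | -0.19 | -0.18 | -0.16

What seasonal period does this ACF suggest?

7

The largest autocorrelation is r_7 = 0.68; the remaining lags stay at or below 0.15.
The dominant spike at lag 7 indicates a seasonal period of 7.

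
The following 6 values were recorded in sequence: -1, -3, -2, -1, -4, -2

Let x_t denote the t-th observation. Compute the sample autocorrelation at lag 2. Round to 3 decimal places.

Mean x̄ = (-1 − 3 − 2 − 1 − 4 − 2)/6 = -2.1667
Deviations from mean: 1.1667, -0.8333, 0.1667, 1.1667, -1.8333, 0.1667
Numerator Σ_{t=1}^{4}(x_t−x̄)(x_{t+2}−x̄) = -0.8889
Denominator Σ(x_t−x̄)² = 6.8333
r_2 = -0.8889 / 6.8333 = -0.130

-0.130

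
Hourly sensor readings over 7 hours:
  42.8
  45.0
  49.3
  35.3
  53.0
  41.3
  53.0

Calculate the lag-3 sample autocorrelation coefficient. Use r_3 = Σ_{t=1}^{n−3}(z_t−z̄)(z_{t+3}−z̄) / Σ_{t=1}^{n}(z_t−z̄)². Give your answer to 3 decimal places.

-0.262

Mean z̄ = (42.8 + 45.0 + 49.3 + 35.3 + 53.0 + 41.3 + 53.0)/7 = 45.6714
Numerator Σ_{t=1}^{4}(z_t−z̄)(z_{t+3}−z̄) = -67.0096
Denominator Σ(z_t−z̄)² = 255.9543
r_3 = -67.0096 / 255.9543 = -0.262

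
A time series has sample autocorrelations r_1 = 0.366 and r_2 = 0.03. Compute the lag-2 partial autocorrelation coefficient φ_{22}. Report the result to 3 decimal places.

-0.120

φ_{22} = (r_2 − r_1²) / (1 − r_1²)
r_1² = (0.366)² = 0.133956
Numerator = 0.03 − 0.1340 = -0.1040; denominator = 1 − 0.1340 = 0.8660
φ_{22} = -0.1040 / 0.8660 = -0.120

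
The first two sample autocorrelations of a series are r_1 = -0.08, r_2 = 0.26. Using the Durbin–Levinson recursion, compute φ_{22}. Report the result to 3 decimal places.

0.255

φ_{22} = (r_2 − r_1²) / (1 − r_1²)
r_1² = (-0.08)² = 0.0064
Numerator = 0.26 − 0.0064 = 0.2536; denominator = 1 − 0.0064 = 0.9936
φ_{22} = 0.2536 / 0.9936 = 0.255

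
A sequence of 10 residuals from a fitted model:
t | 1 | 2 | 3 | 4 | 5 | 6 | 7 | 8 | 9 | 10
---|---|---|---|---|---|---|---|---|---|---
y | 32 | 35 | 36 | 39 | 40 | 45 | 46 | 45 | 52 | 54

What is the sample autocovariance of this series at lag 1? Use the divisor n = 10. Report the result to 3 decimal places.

30.304

Mean ȳ = (32 + 35 + 36 + 39 + 40 + 45 + 46 + 45 + 52 + 54)/10 = 42.4000
Σ_{t=1}^{9}(y_t−ȳ)(y_{t+1}−ȳ) = 303.0400
γ_1 = 303.0400 / 10 = 30.304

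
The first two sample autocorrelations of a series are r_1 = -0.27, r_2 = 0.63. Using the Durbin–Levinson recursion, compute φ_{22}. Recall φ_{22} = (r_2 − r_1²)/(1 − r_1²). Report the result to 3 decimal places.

φ_{22} = (r_2 − r_1²) / (1 − r_1²)
r_1² = (-0.27)² = 0.0729
Numerator = 0.63 − 0.0729 = 0.5571; denominator = 1 − 0.0729 = 0.9271
φ_{22} = 0.5571 / 0.9271 = 0.601

0.601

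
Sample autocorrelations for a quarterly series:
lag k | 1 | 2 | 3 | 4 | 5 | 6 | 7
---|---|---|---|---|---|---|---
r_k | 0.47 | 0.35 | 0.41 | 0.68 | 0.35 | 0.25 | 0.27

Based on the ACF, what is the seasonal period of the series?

The largest autocorrelation is r_4 = 0.68; the remaining lags stay at or below 0.47. The elevated value at lag 1 (0.47), dropping to 0.35 at lag 2, reflects decaying short-term dependence rather than seasonality.
The dominant spike at lag 4 indicates a seasonal period of 4.

4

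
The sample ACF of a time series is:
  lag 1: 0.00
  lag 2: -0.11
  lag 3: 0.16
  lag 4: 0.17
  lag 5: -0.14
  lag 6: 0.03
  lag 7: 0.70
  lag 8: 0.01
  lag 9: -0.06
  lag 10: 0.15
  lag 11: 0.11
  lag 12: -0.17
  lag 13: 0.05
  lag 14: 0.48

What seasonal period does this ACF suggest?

The largest autocorrelation is r_7 = 0.70, with a weaker echo at lag 14 (0.48); the remaining lags stay at or below 0.17.
The dominant spike at lag 7 indicates a seasonal period of 7.

7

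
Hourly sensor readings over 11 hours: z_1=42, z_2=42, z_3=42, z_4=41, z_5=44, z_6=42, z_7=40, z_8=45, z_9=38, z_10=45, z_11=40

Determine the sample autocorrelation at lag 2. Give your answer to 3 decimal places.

Mean z̄ = (42 + 42 + 42 + 41 + 44 + 42 + 40 + 45 + 38 + 45 + 40)/11 = 41.9091
Numerator Σ_{t=1}^{9}(z_t−z̄)(z_{t+2}−z̄) = 20.8017
Denominator Σ(z_t−z̄)² = 46.9091
r_2 = 20.8017 / 46.9091 = 0.443

0.443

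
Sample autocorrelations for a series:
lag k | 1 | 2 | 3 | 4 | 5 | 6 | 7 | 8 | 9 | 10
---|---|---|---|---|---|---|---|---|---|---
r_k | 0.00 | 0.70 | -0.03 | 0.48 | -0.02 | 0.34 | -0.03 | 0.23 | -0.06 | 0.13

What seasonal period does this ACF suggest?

2

The largest autocorrelation is r_2 = 0.70, with weaker echoes at lags 4 (0.48), 6 (0.34) and 8 (0.23); the remaining lags stay at or below 0.13.
The dominant spike at lag 2 indicates a seasonal period of 2.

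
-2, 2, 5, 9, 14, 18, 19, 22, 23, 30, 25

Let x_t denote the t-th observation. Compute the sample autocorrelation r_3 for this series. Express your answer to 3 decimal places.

0.197

Mean x̄ = (-2 + 2 + 5 + 9 + 14 + 18 + 19 + 22 + 23 + 30 + 25)/11 = 15.0000
Numerator Σ_{t=1}^{8}(x_t−x̄)(x_{t+3}−x̄) = 208.0000
Denominator Σ(x_t−x̄)² = 1058.0000
r_3 = 208.0000 / 1058.0000 = 0.197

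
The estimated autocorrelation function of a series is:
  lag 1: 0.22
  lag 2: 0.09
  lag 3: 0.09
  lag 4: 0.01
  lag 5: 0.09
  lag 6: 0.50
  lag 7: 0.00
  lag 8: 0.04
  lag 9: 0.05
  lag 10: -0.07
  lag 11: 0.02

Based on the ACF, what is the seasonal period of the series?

6

The largest autocorrelation is r_6 = 0.50; the remaining lags stay at or below 0.22. The elevated value at lag 1 (0.22), dropping to 0.09 at lag 2, reflects decaying short-term dependence rather than seasonality.
The dominant spike at lag 6 indicates a seasonal period of 6.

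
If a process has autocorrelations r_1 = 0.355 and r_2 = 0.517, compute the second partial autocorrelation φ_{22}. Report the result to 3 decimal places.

φ_{22} = (r_2 − r_1²) / (1 − r_1²)
r_1² = (0.355)² = 0.126025
Numerator = 0.517 − 0.1260 = 0.3910; denominator = 1 − 0.1260 = 0.8740
φ_{22} = 0.3910 / 0.8740 = 0.447

0.447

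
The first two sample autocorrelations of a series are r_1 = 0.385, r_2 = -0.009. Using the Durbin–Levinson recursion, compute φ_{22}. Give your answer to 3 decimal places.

-0.185

φ_{22} = (r_2 − r_1²) / (1 − r_1²)
r_1² = (0.385)² = 0.148225
Numerator = -0.009 − 0.1482 = -0.1572; denominator = 1 − 0.1482 = 0.8518
φ_{22} = -0.1572 / 0.8518 = -0.185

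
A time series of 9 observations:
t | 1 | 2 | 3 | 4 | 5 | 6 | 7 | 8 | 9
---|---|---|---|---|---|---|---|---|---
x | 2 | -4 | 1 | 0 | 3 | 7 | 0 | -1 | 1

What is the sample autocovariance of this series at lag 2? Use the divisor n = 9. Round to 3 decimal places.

-1.667

Mean x̄ = (2 − 4 + 1 + 0 + 3 + 7 + 0 − 1 + 1)/9 = 1.0000
Σ_{t=1}^{7}(x_t−x̄)(x_{t+2}−x̄) = -15.0000
γ_2 = -15.0000 / 9 = -1.667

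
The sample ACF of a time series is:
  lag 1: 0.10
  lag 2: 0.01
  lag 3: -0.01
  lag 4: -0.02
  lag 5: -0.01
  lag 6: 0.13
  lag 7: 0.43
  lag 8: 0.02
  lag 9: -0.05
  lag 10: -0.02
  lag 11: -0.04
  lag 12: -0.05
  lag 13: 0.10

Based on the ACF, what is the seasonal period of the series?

7

The largest autocorrelation is r_7 = 0.43; the remaining lags stay at or below 0.13.
The dominant spike at lag 7 indicates a seasonal period of 7.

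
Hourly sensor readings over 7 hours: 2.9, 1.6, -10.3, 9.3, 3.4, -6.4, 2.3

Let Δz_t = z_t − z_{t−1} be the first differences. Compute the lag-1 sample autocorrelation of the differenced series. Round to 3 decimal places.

-0.493

First differences Δz: -1.3, -11.9, 19.6, -5.9, -9.8, 8.7
Mean of differences = -0.1000
Numerator Σ(Δz_t−Δz̄)(Δz_{t+1}−Δz̄) = -361.6600
Denominator Σ(Δz_t−Δz̄)² = 733.9400
r_1(Δz) = -361.6600 / 733.9400 = -0.493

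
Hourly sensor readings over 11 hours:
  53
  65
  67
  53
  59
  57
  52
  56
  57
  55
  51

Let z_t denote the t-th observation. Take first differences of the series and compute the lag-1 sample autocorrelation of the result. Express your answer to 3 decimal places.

First differences Δz: 12, 2, -14, 6, -2, -5, 4, 1, -2, -4
Mean of differences = -0.2000
Numerator Σ(Δz_t−Δz̄)(Δz_{t+1}−Δz̄) = -102.0400
Denominator Σ(Δz_t−Δz̄)² = 445.6000
r_1(Δz) = -102.0400 / 445.6000 = -0.229

-0.229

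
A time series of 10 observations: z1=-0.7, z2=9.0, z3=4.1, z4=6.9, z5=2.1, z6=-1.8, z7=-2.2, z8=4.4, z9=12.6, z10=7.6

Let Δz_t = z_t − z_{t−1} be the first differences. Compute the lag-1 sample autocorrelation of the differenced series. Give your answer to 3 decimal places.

First differences Δz: 9.7, -4.9, 2.8, -4.8, -3.9, -0.4, 6.6, 8.2, -5.0
Mean of differences = 0.9222
Numerator Σ(Δz_t−Δz̄)(Δz_{t+1}−Δz̄) = -48.1005
Denominator Σ(Δz_t−Δz̄)² = 292.4956
r_1(Δz) = -48.1005 / 292.4956 = -0.164

-0.164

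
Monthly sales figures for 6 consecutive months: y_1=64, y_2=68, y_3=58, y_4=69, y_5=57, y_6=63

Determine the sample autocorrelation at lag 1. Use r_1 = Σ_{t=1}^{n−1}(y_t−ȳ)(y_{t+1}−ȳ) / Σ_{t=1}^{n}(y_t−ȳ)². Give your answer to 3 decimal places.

Mean ȳ = (64 + 68 + 58 + 69 + 57 + 63)/6 = 63.1667
Σ(y_t−ȳ)(y_{t+1}−ȳ) = (4.0278) + (-24.9722) + (-30.1389) + (-35.9722) + (1.0278) = -86.0278
Denominator Σ(y_t−ȳ)² = 122.8333
r_1 = -86.0278 / 122.8333 = -0.700

-0.700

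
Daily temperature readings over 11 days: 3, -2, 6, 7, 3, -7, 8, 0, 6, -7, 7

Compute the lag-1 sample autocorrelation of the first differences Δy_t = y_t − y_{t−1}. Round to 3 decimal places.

-0.640

First differences Δy: -5, 8, 1, -4, -10, 15, -8, 6, -13, 14
Mean of differences = 0.4000
Numerator Σ(Δy_t−Δȳ)(Δy_{t+1}−Δȳ) = -572.1600
Denominator Σ(Δy_t−Δȳ)² = 894.4000
r_1(Δy) = -572.1600 / 894.4000 = -0.640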